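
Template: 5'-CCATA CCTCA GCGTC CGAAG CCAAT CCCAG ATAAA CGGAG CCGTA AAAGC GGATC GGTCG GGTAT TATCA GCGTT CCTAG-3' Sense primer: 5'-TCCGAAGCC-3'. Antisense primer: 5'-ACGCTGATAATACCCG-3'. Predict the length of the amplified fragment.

Scanning the template, TCCGAAGCC occurs at positions 14–22; this primer anneals to the bottom strand there with its 3' end pointing downstream.
Reverse complement of the reverse primer: CGGGTATTATCAGCGT. This occurs on the top strand at positions 59–74.
Amplicon spans positions 14–74: 61 bp.

61 bp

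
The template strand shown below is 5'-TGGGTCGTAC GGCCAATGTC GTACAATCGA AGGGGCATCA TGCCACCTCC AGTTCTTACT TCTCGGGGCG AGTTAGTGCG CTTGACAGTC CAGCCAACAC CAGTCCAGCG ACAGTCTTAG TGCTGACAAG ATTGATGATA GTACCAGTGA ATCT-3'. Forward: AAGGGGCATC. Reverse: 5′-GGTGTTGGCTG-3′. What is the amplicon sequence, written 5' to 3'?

5'-AAGGGGCATCATGCCACCTCCAGTTCTTACTTCTCGGGGCGAGTTAGTGCGCTTGACAGTCCAGCCAACACC-3'

Forward primer AAGGGGCATC is found on the top strand at positions 30–39.
The reverse primer's reverse complement is CAGCCAACACC, which matches the template at positions 91–101.
The product is the template from position 30 through 101 (72 bp).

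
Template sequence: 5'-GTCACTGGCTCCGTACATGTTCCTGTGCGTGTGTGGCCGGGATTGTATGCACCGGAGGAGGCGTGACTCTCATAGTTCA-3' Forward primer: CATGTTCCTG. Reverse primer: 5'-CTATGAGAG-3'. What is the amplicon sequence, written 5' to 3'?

Scanning the template, CATGTTCCTG occurs at positions 16–25; this primer anneals to the bottom strand there with its 3' end pointing downstream.
The reverse primer's reverse complement is CTCTCATAG, which matches the template at positions 67–75.
The product is the template from position 16 through 75 (60 bp).

5'-CATGTTCCTGTGCGTGTGTGGCCGGGATTGTATGCACCGGAGGAGGCGTGACTCTCATAG-3'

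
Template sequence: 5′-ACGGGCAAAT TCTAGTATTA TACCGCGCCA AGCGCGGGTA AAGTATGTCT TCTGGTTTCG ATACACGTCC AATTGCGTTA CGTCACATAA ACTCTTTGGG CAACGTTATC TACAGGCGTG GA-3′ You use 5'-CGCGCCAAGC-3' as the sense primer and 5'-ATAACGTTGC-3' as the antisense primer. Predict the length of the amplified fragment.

Forward primer CGCGCCAAGC is found on the top strand at positions 24–33.
The reverse primer's reverse complement is GCAACGTTAT, which matches the template at positions 100–109.
Amplicon spans positions 24–109: 86 bp.

86 bp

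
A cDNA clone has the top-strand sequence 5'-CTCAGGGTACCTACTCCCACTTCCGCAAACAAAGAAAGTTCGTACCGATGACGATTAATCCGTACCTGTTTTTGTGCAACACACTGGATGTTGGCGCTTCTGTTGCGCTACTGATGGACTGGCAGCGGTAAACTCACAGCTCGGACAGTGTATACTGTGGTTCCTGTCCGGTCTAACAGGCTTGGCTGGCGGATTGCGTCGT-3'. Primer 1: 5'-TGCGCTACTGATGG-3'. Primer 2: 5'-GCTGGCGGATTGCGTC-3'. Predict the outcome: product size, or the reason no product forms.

Primer 1 (TGCGCTACTGATGG) matches the top strand at positions 104–117 (3' end points downstream).
Primer 2 (GCTGGCGGATTGCGTC) also matches the top strand directly, at positions 185–200 — its reverse complement GACGCAATCCGCCAGC is not present.
Both primers anneal to the bottom strand with 3' ends pointing the same way, so neither can prime synthesis back toward the other.

No product — both primers anneal to the same strand and extend in the same direction.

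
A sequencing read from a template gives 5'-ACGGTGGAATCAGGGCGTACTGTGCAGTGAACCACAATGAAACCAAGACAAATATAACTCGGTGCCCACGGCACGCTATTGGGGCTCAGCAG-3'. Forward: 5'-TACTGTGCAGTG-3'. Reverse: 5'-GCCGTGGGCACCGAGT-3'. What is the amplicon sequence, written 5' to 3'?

5'-TACTGTGCAGTGAACCACAATGAAACCAAGACAAATATAACTCGGTGCCCACGGC-3'

Forward primer TACTGTGCAGTG is found on the top strand at positions 18–29.
Reverse complement of the reverse primer: ACTCGGTGCCCACGGC. This occurs on the top strand at positions 57–72.
The product is the template from position 18 through 72 (55 bp).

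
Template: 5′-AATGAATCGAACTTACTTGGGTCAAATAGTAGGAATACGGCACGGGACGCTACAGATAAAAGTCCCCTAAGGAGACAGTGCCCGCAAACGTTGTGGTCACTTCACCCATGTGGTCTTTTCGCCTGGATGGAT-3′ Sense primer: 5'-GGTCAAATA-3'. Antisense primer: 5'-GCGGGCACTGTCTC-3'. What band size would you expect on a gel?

The forward primer matches the template at positions 20–28.
Reverse complement of the reverse primer: GAGACAGTGCCCGC. This occurs on the top strand at positions 72–85.
Amplicon spans positions 20–85: 66 bp.

66 bp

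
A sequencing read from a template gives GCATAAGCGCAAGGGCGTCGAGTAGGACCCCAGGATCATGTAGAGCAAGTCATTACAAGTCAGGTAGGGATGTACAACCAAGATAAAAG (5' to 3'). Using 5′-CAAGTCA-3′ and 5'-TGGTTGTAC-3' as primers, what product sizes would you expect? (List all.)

35 bp, 25 bp

The forward primer CAAGTCA matches the top strand at positions 46–52, 56–62.
The reverse primer's reverse complement is GTACAACCA, matching at positions 72–80.
Each forward site pairs with the reverse site to give a product ending at position 80: sizes 35, 25 bp.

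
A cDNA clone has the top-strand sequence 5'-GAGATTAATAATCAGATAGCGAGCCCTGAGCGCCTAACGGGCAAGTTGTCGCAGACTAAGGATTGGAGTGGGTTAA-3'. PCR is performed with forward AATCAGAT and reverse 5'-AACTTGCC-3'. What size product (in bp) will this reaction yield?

38 bp

The forward primer matches the template at positions 10–17.
Reverse complement of the reverse primer: GGCAAGTT. This occurs on the top strand at positions 40–47.
Amplicon spans positions 10–47: 38 bp.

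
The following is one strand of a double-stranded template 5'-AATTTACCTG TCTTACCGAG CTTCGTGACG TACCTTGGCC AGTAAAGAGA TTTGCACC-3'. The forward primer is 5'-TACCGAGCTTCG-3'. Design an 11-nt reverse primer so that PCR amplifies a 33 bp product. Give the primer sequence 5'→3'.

5'-TTTACTGGCCA-3'

The forward primer binds at positions 14–25, so a 33 bp product ends at position 14 + 33 − 1 = 46.
The reverse primer anneals to the top strand over positions 36–46, i.e. to TGGCCAGTAAA.
Its sequence written 5'→3' is the reverse complement: TTTACTGGCCA.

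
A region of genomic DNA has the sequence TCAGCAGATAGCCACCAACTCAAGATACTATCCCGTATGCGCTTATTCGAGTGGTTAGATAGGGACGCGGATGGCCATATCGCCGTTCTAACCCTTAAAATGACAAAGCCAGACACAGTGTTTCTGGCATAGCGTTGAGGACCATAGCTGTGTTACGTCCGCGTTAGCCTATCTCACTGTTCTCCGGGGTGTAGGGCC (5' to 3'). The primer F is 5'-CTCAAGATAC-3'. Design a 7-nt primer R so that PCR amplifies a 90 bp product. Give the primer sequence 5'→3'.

The forward primer binds at positions 19–28, so a 90 bp product ends at position 19 + 90 − 1 = 108.
The reverse primer anneals to the top strand over positions 102–108, i.e. to GACAAAG.
Its sequence written 5'→3' is the reverse complement: CTTTGTC.

5'-CTTTGTC-3'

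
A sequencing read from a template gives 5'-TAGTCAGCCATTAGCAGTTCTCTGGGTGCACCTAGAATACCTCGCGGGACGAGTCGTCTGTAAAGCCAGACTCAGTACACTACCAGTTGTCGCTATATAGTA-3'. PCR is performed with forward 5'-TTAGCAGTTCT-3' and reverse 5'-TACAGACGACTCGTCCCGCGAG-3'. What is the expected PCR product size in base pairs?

52 bp

The forward primer matches the template at positions 11–21.
Taking the reverse complement of TACAGACGACTCGTCCCGCGAG gives CTCGCGGGACGAGTCGTCTGTA, found at positions 41–62 on the template; the primer anneals here to the top strand with its 3' end pointing upstream.
Product length = (reverse-primer end) − (forward-primer start) + 1 = 62 − 11 + 1 = 52 bp.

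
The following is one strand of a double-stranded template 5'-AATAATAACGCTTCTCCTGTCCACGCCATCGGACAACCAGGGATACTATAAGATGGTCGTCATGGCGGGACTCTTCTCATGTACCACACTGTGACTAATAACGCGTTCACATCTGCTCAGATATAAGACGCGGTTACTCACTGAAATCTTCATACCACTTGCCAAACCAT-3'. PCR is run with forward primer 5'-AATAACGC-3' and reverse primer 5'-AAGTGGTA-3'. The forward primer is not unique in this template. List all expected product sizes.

The forward primer AATAACGC matches the top strand at positions 4–11, 97–104.
The reverse primer's reverse complement is TACCACTT, matching at positions 153–160.
Each forward site pairs with the reverse site to give a product ending at position 160: sizes 157, 64 bp.

157 bp, 64 bp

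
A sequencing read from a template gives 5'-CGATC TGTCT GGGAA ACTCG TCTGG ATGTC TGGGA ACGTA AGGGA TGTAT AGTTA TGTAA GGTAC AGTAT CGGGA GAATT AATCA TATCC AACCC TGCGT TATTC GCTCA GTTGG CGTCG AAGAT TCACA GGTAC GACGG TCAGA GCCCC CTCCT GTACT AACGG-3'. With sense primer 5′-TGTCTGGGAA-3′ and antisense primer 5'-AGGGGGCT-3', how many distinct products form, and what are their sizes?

Two products: 147 bp, 126 bp

The forward primer TGTCTGGGAA matches the top strand at positions 6–15, 27–36.
The reverse primer's reverse complement is AGCCCCCT, matching at positions 145–152.
Each forward site pairs with the reverse site to give a product ending at position 152: sizes 147, 126 bp.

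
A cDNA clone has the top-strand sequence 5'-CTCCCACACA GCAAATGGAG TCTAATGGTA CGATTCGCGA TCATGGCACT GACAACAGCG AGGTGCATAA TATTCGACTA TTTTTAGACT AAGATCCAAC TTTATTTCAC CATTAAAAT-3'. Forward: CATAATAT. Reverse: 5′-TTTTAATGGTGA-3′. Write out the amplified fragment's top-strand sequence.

5'-CATAATATTCGACTATTTTTAGACTAAGATCCAACTTTATTTCACCATTAAAA-3'

Scanning the template, CATAATAT occurs at positions 66–73; this primer anneals to the bottom strand there with its 3' end pointing downstream.
The reverse primer's reverse complement is TCACCATTAAAA, which matches the template at positions 107–118.
The product is the template from position 66 through 118 (53 bp).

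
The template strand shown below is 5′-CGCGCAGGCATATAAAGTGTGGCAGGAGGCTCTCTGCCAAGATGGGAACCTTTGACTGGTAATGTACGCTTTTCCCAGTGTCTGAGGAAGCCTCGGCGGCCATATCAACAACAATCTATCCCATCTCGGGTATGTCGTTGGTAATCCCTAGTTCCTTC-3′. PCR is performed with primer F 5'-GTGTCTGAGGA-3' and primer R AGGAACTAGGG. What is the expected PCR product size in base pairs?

Forward primer GTGTCTGAGGA is found on the top strand at positions 78–88.
Taking the reverse complement of AGGAACTAGGG gives CCCTAGTTCCT, found at positions 146–156 on the template; the primer anneals here to the top strand with its 3' end pointing upstream.
Product length = (reverse-primer end) − (forward-primer start) + 1 = 156 − 78 + 1 = 79 bp.

79 bp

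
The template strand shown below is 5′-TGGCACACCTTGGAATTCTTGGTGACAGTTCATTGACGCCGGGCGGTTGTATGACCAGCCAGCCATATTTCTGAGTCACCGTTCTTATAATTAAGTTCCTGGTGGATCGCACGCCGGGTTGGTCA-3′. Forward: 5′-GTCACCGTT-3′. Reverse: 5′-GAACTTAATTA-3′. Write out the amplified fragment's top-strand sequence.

5'-GTCACCGTTCTTATAATTAAGTTC-3'

The forward primer matches the template at positions 75–83.
Taking the reverse complement of GAACTTAATTA gives TAATTAAGTTC, found at positions 88–98 on the template; the primer anneals here to the top strand with its 3' end pointing upstream.
The product is the template from position 75 through 98 (24 bp).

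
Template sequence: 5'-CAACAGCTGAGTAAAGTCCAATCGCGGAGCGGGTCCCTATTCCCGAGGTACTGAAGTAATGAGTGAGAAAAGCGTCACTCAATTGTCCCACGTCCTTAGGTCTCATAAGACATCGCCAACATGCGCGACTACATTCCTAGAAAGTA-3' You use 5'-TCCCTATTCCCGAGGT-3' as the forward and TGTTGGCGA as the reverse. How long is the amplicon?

88 bp

Scanning the template, TCCCTATTCCCGAGGT occurs at positions 34–49; this primer anneals to the bottom strand there with its 3' end pointing downstream.
The reverse primer's reverse complement is TCGCCAACA, which matches the template at positions 113–121.
Product length = (reverse-primer end) − (forward-primer start) + 1 = 121 − 34 + 1 = 88 bp.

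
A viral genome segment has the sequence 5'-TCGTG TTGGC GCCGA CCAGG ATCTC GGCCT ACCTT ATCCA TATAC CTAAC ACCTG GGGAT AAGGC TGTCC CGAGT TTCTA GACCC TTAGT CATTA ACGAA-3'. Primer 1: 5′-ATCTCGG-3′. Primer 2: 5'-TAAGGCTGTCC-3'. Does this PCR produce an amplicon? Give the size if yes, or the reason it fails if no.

Primer 1 (ATCTCGG) matches the top strand at positions 21–27 (3' end points downstream).
Primer 2 (TAAGGCTGTCC) also matches the top strand directly, at positions 60–70 — its reverse complement GGACAGCCTTA is not present.
Both primers anneal to the bottom strand with 3' ends pointing the same way, so neither can prime synthesis back toward the other.

No product — both primers anneal to the same strand and extend in the same direction.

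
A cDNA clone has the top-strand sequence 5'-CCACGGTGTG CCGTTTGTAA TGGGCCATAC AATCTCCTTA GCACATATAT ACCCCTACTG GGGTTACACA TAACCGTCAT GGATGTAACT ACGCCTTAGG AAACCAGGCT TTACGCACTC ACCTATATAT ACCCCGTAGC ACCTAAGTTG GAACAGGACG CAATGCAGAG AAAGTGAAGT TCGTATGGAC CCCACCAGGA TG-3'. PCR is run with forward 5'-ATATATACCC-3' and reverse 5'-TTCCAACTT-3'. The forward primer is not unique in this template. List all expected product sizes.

The forward primer ATATATACCC matches the top strand at positions 45–54, 125–134.
The reverse primer's reverse complement is AAGTTGGAA, matching at positions 145–153.
Each forward site pairs with the reverse site to give a product ending at position 153: sizes 109, 29 bp.

109 bp, 29 bp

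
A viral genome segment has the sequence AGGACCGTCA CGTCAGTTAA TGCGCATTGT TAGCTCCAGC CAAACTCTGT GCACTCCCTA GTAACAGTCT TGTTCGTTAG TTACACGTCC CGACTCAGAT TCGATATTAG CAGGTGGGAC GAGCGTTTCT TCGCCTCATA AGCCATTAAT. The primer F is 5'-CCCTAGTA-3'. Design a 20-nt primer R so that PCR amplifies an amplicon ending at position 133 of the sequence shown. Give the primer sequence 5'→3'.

The forward primer binds at positions 56–63; the product's 3' end on the top strand is position 133.
The reverse primer anneals to the top strand over positions 114–133, i.e. to GTGGGACGAGCGTTTCTTCG.
Its sequence written 5'→3' is the reverse complement: CGAAGAAACGCTCGTCCCAC.

5'-CGAAGAAACGCTCGTCCCAC-3'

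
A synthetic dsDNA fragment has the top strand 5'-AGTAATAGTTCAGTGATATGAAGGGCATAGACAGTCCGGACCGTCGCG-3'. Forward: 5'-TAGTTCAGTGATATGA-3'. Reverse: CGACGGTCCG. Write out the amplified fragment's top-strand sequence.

5'-TAGTTCAGTGATATGAAGGGCATAGACAGTCCGGACCGTCG-3'

Forward primer TAGTTCAGTGATATGA is found on the top strand at positions 6–21.
Taking the reverse complement of CGACGGTCCG gives CGGACCGTCG, found at positions 37–46 on the template; the primer anneals here to the top strand with its 3' end pointing upstream.
The product is the template from position 6 through 46 (41 bp).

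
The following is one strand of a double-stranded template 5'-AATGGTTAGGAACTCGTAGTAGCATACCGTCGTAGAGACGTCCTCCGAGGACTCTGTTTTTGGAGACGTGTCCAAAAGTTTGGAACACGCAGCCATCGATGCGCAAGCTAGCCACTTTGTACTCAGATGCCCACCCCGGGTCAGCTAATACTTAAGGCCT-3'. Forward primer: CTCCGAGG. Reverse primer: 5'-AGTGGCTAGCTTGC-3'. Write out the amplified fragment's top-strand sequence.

5'-CTCCGAGGACTCTGTTTTTGGAGACGTGTCCAAAAGTTTGGAACACGCAGCCATCGATGCGCAAGCTAGCCACT-3'

Forward primer CTCCGAGG is found on the top strand at positions 43–50.
Reverse complement of the reverse primer: GCAAGCTAGCCACT. This occurs on the top strand at positions 103–116.
The product is the template from position 43 through 116 (74 bp).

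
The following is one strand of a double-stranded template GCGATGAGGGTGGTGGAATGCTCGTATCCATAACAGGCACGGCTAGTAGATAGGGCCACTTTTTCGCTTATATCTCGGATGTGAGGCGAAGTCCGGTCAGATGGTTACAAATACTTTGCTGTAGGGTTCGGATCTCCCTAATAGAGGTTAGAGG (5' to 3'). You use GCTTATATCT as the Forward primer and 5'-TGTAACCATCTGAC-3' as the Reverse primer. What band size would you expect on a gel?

The forward primer matches the template at positions 66–75.
Taking the reverse complement of TGTAACCATCTGAC gives GTCAGATGGTTACA, found at positions 96–109 on the template; the primer anneals here to the top strand with its 3' end pointing upstream.
The product runs from position 66 to position 109, so its length is 109 − 66 + 1 = 44 bp.

44 bp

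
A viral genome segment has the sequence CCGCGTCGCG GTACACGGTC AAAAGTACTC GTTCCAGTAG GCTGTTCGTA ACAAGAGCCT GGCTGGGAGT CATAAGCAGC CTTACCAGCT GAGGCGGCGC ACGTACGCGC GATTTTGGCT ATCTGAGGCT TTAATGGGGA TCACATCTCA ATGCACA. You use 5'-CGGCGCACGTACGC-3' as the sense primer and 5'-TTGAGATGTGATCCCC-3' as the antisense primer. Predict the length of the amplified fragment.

57 bp

Scanning the template, CGGCGCACGTACGC occurs at positions 95–108; this primer anneals to the bottom strand there with its 3' end pointing downstream.
Taking the reverse complement of TTGAGATGTGATCCCC gives GGGGATCACATCTCAA, found at positions 136–151 on the template; the primer anneals here to the top strand with its 3' end pointing upstream.
Amplicon spans positions 95–151: 57 bp.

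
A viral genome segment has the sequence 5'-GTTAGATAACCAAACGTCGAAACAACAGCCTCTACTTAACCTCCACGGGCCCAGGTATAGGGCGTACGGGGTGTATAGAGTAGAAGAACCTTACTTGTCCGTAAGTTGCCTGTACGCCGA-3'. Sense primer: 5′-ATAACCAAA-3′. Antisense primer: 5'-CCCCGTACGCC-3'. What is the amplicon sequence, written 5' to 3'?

Forward primer ATAACCAAA is found on the top strand at positions 6–14.
Taking the reverse complement of CCCCGTACGCC gives GGCGTACGGGG, found at positions 61–71 on the template; the primer anneals here to the top strand with its 3' end pointing upstream.
The product is the template from position 6 through 71 (66 bp).

5'-ATAACCAAACGTCGAAACAACAGCCTCTACTTAACCTCCACGGGCCCAGGTATAGGGCGTACGGGG-3'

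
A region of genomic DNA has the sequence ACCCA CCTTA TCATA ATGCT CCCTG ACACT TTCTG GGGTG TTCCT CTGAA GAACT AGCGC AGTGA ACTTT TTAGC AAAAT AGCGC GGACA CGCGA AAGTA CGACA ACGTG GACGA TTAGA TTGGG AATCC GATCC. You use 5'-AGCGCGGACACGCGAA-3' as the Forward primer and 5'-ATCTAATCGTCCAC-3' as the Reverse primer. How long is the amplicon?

The forward primer matches the template at positions 81–96.
Taking the reverse complement of ATCTAATCGTCCAC gives GTGGACGATTAGAT, found at positions 108–121 on the template; the primer anneals here to the top strand with its 3' end pointing upstream.
The product runs from position 81 to position 121, so its length is 121 − 81 + 1 = 41 bp.

41 bp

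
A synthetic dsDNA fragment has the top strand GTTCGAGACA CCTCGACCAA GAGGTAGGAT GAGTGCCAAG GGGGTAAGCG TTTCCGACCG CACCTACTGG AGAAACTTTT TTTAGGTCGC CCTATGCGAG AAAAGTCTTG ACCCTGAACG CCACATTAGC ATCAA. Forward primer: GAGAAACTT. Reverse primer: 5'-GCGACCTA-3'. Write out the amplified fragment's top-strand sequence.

5'-GAGAAACTTTTTTTAGGTCGC-3'

Scanning the template, GAGAAACTT occurs at positions 70–78; this primer anneals to the bottom strand there with its 3' end pointing downstream.
The reverse primer's reverse complement is TAGGTCGC, which matches the template at positions 83–90.
The product is the template from position 70 through 90 (21 bp).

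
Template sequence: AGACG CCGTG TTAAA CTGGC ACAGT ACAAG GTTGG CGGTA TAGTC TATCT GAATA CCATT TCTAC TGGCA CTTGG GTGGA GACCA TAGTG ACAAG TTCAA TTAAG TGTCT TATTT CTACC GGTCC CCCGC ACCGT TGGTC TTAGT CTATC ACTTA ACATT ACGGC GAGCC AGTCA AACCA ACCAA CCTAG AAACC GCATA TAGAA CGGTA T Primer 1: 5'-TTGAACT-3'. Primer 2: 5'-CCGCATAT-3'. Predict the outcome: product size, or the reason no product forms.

Primer 1 (TTGAACT) has reverse complement AGTTCAA, which matches the top strand at positions 94–100; primer 1 anneals to the top strand there with its 3' end pointing upstream toward position 94.
Primer 2 (CCGCATAT) matches the top strand directly at positions 194–201; it anneals to the bottom strand with its 3' end pointing downstream toward position 201.
The 3' ends diverge (primer 1 extends toward position 1, primer 2 toward position 211), so the primers never converge on a shared product.

No product — the primers' 3' ends point away from each other.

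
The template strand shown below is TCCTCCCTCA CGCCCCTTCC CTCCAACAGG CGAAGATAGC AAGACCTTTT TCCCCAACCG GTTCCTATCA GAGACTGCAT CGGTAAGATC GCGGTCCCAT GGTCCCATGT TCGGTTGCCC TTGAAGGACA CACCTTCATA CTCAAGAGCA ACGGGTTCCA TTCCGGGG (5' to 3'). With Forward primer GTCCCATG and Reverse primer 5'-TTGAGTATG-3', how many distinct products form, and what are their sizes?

Two products: 52 bp, 44 bp

The forward primer GTCCCATG matches the top strand at positions 94–101, 102–109.
The reverse primer's reverse complement is CATACTCAA, matching at positions 137–145.
Each forward site pairs with the reverse site to give a product ending at position 145: sizes 52, 44 bp.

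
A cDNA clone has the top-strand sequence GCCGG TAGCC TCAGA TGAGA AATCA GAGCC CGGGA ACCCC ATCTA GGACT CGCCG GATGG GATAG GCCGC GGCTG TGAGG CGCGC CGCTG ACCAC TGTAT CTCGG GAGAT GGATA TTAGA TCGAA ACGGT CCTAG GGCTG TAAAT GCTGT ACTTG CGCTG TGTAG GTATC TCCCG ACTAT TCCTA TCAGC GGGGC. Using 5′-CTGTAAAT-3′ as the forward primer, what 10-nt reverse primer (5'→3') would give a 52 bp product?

The forward primer binds at positions 138–145, so a 52 bp product ends at position 138 + 52 − 1 = 189.
The reverse primer anneals to the top strand over positions 180–189, i.e. to TTCCTATCAG.
Its sequence written 5'→3' is the reverse complement: CTGATAGGAA.

5'-CTGATAGGAA-3'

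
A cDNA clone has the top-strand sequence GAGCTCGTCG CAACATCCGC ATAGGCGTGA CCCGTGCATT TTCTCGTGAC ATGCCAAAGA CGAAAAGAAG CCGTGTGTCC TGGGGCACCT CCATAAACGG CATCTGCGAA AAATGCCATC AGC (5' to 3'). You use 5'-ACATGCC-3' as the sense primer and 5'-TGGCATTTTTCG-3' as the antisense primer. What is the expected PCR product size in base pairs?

70 bp

The forward primer matches the template at positions 49–55.
The reverse primer's reverse complement is CGAAAAATGCCA, which matches the template at positions 107–118.
The product runs from position 49 to position 118, so its length is 118 − 49 + 1 = 70 bp.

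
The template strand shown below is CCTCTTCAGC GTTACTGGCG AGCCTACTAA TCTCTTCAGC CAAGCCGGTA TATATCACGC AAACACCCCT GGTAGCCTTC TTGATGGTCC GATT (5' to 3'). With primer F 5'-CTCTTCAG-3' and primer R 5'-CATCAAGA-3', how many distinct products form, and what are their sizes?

Two products: 85 bp, 55 bp

The forward primer CTCTTCAG matches the top strand at positions 2–9, 32–39.
The reverse primer's reverse complement is TCTTGATG, matching at positions 79–86.
Each forward site pairs with the reverse site to give a product ending at position 86: sizes 85, 55 bp.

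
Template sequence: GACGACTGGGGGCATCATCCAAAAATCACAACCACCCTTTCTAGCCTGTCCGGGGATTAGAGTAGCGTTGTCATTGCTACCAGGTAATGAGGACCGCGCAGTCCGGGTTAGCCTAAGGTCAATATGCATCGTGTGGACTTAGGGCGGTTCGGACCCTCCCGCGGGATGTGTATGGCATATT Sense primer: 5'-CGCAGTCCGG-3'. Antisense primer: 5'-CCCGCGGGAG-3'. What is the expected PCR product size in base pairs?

69 bp

Forward primer CGCAGTCCGG is found on the top strand at positions 97–106.
Reverse complement of the reverse primer: CTCCCGCGGG. This occurs on the top strand at positions 156–165.
Amplicon spans positions 97–165: 69 bp.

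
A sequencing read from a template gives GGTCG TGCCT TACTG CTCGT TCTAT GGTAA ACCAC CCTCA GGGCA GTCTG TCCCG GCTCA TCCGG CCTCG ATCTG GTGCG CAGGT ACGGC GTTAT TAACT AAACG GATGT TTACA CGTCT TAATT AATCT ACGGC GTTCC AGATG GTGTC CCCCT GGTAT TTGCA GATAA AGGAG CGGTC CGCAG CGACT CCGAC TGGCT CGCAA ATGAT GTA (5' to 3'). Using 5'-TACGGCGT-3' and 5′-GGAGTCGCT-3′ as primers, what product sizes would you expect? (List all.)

The forward primer TACGGCGT matches the top strand at positions 85–92, 130–137.
The reverse primer's reverse complement is AGCGACTCC, matching at positions 184–192.
Each forward site pairs with the reverse site to give a product ending at position 192: sizes 108, 63 bp.

108 bp, 63 bp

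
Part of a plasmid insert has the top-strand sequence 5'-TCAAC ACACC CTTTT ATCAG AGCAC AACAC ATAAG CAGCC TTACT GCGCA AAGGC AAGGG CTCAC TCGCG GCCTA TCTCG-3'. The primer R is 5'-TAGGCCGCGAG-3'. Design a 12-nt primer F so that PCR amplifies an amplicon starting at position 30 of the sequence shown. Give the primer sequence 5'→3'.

The reverse primer's reverse complement CTCGCGGCCTA matches the template at positions 65–75; the product starts at position 30.
The forward primer is identical to the top strand over positions 30–41: CATAAGCAGCCT.

5'-CATAAGCAGCCT-3'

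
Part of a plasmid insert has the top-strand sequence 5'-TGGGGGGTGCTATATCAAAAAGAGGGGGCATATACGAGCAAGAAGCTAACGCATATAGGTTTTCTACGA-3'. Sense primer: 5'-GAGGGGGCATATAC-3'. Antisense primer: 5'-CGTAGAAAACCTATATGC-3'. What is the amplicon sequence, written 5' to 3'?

The forward primer matches the template at positions 22–35.
The reverse primer's reverse complement is GCATATAGGTTTTCTACG, which matches the template at positions 51–68.
The product is the template from position 22 through 68 (47 bp).

5'-GAGGGGGCATATACGAGCAAGAAGCTAACGCATATAGGTTTTCTACG-3'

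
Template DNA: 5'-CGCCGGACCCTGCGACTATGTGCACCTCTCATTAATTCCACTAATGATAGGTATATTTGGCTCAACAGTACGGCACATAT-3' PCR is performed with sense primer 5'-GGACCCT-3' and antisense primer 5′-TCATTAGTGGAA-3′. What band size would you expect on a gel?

Forward primer GGACCCT is found on the top strand at positions 5–11.
Taking the reverse complement of TCATTAGTGGAA gives TTCCACTAATGA, found at positions 36–47 on the template; the primer anneals here to the top strand with its 3' end pointing upstream.
Amplicon spans positions 5–47: 43 bp.

43 bp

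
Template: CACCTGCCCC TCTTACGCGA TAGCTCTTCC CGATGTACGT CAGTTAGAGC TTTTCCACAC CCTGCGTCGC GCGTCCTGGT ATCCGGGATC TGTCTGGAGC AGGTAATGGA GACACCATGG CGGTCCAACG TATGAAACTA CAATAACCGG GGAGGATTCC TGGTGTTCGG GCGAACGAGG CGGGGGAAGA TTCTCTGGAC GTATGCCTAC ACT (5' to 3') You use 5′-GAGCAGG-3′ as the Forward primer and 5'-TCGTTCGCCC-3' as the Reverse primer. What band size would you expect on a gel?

Forward primer GAGCAGG is found on the top strand at positions 97–103.
Taking the reverse complement of TCGTTCGCCC gives GGGCGAACGA, found at positions 169–178 on the template; the primer anneals here to the top strand with its 3' end pointing upstream.
Product length = (reverse-primer end) − (forward-primer start) + 1 = 178 − 97 + 1 = 82 bp.

82 bp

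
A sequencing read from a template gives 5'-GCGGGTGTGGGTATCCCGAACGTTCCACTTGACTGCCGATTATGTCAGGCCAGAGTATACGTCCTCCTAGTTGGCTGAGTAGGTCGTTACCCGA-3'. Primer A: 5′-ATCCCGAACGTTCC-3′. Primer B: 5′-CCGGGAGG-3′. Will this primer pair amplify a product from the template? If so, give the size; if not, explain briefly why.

Primer B (CCGGGAGG) does not match the top strand, and its reverse complement CCTCCCGG does not match either.
With no annealing site for primer B, no amplification occurs.

No product — primer B has no binding site in the template.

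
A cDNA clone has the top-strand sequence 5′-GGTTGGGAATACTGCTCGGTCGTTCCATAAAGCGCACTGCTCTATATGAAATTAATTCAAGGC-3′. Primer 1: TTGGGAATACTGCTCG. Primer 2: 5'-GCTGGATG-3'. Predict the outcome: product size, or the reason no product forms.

No product — primer 2 has no binding site in the template.

Primer 2 (GCTGGATG) does not match the top strand, and its reverse complement CATCCAGC does not match either.
With no annealing site for primer 2, no amplification occurs.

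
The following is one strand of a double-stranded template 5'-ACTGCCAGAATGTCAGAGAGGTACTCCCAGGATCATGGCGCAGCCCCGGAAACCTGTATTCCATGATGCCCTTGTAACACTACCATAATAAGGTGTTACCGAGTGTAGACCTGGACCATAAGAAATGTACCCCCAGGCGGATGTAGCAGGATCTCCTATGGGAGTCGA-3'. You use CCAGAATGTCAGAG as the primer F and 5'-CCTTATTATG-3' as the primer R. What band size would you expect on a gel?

89 bp

Scanning the template, CCAGAATGTCAGAG occurs at positions 5–18; this primer anneals to the bottom strand there with its 3' end pointing downstream.
Reverse complement of the reverse primer: CATAATAAGG. This occurs on the top strand at positions 84–93.
Amplicon spans positions 5–93: 89 bp.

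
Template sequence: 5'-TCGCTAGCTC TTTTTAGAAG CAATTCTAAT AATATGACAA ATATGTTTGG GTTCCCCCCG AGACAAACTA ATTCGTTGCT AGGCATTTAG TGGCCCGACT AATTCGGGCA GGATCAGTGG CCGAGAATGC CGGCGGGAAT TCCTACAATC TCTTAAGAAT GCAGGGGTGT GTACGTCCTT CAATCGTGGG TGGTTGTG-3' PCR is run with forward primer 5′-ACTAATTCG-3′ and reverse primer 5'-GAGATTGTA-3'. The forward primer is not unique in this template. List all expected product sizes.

The forward primer ACTAATTCG matches the top strand at positions 67–75, 98–106.
The reverse primer's reverse complement is TACAATCTC, matching at positions 144–152.
Each forward site pairs with the reverse site to give a product ending at position 152: sizes 86, 55 bp.

86 bp, 55 bp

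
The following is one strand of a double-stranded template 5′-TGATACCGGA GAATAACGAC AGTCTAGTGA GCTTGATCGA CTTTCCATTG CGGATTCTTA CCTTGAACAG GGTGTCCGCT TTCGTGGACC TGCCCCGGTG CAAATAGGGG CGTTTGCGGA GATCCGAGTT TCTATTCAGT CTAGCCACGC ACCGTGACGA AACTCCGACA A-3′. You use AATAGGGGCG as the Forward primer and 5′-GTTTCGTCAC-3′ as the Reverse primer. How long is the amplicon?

61 bp

The forward primer matches the template at positions 103–112.
Reverse complement of the reverse primer: GTGACGAAAC. This occurs on the top strand at positions 154–163.
The product runs from position 103 to position 163, so its length is 163 − 103 + 1 = 61 bp.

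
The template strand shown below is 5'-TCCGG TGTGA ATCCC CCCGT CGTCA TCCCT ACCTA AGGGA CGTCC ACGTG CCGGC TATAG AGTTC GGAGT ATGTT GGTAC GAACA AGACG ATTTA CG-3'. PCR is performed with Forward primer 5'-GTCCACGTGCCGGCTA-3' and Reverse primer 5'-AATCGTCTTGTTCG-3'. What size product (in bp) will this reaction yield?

52 bp

The forward primer matches the template at positions 42–57.
Reverse complement of the reverse primer: CGAACAAGACGATT. This occurs on the top strand at positions 80–93.
The product runs from position 42 to position 93, so its length is 93 − 42 + 1 = 52 bp.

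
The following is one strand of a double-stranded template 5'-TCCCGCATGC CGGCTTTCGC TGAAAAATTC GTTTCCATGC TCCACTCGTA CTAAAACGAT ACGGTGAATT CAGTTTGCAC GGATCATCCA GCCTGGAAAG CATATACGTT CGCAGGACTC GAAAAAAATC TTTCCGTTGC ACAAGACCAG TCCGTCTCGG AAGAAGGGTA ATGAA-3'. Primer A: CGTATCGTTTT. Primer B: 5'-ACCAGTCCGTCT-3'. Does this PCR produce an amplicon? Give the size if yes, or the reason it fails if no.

No product — the primers' 3' ends point away from each other.

Primer A (CGTATCGTTTT) has reverse complement AAAACGATACG, which matches the top strand at positions 53–63; primer A anneals to the top strand there with its 3' end pointing upstream toward position 53.
Primer B (ACCAGTCCGTCT) matches the top strand directly at positions 146–157; it anneals to the bottom strand with its 3' end pointing downstream toward position 157.
The 3' ends diverge (primer A extends toward position 1, primer B toward position 175), so the primers never converge on a shared product.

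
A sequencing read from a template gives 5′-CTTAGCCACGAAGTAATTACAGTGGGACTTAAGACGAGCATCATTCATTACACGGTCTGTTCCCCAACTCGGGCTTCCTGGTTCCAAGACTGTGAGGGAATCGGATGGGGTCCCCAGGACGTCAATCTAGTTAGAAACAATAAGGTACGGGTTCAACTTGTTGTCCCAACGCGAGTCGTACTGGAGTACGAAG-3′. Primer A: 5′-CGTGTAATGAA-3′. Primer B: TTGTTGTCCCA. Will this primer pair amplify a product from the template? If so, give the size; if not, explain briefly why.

Primer A (CGTGTAATGAA) has reverse complement TTCATTACACG, which matches the top strand at positions 44–54; primer A anneals to the top strand there with its 3' end pointing upstream toward position 44.
Primer B (TTGTTGTCCCA) matches the top strand directly at positions 158–168; it anneals to the bottom strand with its 3' end pointing downstream toward position 168.
The 3' ends diverge (primer A extends toward position 1, primer B toward position 193), so the primers never converge on a shared product.

No product — the primers' 3' ends point away from each other.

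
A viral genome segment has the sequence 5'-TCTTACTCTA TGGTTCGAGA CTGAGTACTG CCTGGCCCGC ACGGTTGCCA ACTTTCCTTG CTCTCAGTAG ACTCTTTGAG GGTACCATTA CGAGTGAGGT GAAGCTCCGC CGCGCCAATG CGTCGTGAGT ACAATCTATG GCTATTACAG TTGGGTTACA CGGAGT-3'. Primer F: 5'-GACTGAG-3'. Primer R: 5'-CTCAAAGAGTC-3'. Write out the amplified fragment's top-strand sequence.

5'-GACTGAGTACTGCCTGGCCCGCACGGTTGCCAACTTTCCTTGCTCTCAGTAGACTCTTTGAG-3'

Scanning the template, GACTGAG occurs at positions 19–25; this primer anneals to the bottom strand there with its 3' end pointing downstream.
The reverse primer's reverse complement is GACTCTTTGAG, which matches the template at positions 70–80.
The product is the template from position 19 through 80 (62 bp).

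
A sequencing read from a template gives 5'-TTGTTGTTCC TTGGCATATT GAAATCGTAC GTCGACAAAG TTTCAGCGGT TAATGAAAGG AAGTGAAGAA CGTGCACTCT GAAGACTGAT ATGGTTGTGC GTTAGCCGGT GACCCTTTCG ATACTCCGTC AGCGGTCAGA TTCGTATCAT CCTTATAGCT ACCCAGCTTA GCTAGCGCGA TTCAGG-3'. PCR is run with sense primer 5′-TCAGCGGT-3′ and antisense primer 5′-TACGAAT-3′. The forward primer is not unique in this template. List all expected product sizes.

104 bp, 18 bp

The forward primer TCAGCGGT matches the top strand at positions 43–50, 129–136.
The reverse primer's reverse complement is ATTCGTA, matching at positions 140–146.
Each forward site pairs with the reverse site to give a product ending at position 146: sizes 104, 18 bp.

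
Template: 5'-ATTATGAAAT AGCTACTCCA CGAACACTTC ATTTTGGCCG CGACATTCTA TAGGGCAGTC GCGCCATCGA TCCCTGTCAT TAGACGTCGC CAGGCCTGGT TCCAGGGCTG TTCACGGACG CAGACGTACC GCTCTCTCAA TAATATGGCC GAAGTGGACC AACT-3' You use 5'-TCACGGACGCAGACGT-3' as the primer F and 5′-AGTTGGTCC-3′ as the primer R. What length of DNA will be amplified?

53 bp

Forward primer TCACGGACGCAGACGT is found on the top strand at positions 112–127.
Taking the reverse complement of AGTTGGTCC gives GGACCAACT, found at positions 156–164 on the template; the primer anneals here to the top strand with its 3' end pointing upstream.
Product length = (reverse-primer end) − (forward-primer start) + 1 = 164 − 112 + 1 = 53 bp.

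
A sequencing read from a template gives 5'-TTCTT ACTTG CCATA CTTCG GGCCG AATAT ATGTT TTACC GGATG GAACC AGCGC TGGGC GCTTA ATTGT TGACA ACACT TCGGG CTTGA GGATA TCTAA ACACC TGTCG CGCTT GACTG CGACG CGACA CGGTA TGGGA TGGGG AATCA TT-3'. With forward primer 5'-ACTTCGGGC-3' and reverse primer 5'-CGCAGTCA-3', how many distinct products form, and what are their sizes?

Two products: 108 bp, 45 bp

The forward primer ACTTCGGGC matches the top strand at positions 15–23, 78–86.
The reverse primer's reverse complement is TGACTGCG, matching at positions 115–122.
Each forward site pairs with the reverse site to give a product ending at position 122: sizes 108, 45 bp.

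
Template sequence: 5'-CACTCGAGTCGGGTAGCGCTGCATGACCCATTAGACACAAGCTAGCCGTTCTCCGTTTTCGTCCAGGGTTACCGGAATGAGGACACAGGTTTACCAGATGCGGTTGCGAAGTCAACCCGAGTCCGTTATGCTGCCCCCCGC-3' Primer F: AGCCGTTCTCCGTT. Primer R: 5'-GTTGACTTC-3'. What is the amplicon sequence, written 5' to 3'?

5'-AGCCGTTCTCCGTTTTCGTCCAGGGTTACCGGAATGAGGACACAGGTTTACCAGATGCGGTTGCGAAGTCAAC-3'

Forward primer AGCCGTTCTCCGTT is found on the top strand at positions 44–57.
The reverse primer's reverse complement is GAAGTCAAC, which matches the template at positions 108–116.
The product is the template from position 44 through 116 (73 bp).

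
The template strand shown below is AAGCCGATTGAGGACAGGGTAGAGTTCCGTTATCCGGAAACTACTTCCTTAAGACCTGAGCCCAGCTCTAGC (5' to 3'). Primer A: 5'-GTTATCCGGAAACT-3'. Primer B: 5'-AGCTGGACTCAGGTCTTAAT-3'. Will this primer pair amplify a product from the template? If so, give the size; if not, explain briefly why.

No product — primer B has no binding site in the template.

Primer B (AGCTGGACTCAGGTCTTAAT) does not match the top strand, and its reverse complement ATTAAGACCTGAGTCCAGCT does not match either.
With no annealing site for primer B, no amplification occurs.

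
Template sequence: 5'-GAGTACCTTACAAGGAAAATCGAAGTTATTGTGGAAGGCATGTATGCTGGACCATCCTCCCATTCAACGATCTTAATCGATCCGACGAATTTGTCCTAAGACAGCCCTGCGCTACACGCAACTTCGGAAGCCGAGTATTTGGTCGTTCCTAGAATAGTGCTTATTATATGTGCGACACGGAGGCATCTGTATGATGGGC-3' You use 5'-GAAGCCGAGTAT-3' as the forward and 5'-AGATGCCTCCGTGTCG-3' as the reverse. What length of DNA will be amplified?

62 bp

Scanning the template, GAAGCCGAGTAT occurs at positions 127–138; this primer anneals to the bottom strand there with its 3' end pointing downstream.
The reverse primer's reverse complement is CGACACGGAGGCATCT, which matches the template at positions 173–188.
Product length = (reverse-primer end) − (forward-primer start) + 1 = 188 − 127 + 1 = 62 bp.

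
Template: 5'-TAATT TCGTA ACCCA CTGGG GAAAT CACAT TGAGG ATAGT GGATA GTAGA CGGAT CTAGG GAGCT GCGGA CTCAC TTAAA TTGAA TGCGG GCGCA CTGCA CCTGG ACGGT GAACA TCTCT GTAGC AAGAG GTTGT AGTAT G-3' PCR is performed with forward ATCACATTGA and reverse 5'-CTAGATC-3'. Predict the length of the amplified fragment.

Scanning the template, ATCACATTGA occurs at positions 24–33; this primer anneals to the bottom strand there with its 3' end pointing downstream.
Reverse complement of the reverse primer: GATCTAG. This occurs on the top strand at positions 53–59.
The product runs from position 24 to position 59, so its length is 59 − 24 + 1 = 36 bp.

36 bp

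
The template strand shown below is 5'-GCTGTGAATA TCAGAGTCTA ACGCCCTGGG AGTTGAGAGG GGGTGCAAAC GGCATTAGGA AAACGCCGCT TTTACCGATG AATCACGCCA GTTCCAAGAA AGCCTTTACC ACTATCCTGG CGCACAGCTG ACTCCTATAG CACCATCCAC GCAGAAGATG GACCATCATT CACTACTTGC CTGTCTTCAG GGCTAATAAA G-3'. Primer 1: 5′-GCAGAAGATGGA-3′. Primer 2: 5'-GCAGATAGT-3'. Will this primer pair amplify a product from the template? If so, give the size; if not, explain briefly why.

No product — primer 2 has no binding site in the template.

Primer 2 (GCAGATAGT) does not match the top strand, and its reverse complement ACTATCTGC does not match either.
With no annealing site for primer 2, no amplification occurs.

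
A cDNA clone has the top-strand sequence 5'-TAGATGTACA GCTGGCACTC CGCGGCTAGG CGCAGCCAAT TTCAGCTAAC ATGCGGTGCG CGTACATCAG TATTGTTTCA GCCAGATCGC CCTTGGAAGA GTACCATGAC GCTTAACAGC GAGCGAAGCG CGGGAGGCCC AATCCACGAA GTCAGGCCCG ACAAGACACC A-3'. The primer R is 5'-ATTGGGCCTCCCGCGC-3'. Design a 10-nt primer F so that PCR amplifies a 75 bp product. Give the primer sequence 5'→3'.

5'-AGTATTGTTT-3'

The reverse primer's reverse complement GCGCGGGAGGCCCAAT matches the template at positions 128–143, so the product ends at position 143.
A 75 bp product then starts at position 143 − 75 + 1 = 69.
The forward primer is identical to the top strand there: AGTATTGTTT.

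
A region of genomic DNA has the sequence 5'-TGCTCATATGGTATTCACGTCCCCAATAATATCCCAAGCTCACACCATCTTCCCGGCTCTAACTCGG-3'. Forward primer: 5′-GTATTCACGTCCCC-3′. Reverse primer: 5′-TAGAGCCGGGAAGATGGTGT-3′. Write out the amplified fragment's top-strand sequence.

5'-GTATTCACGTCCCCAATAATATCCCAAGCTCACACCATCTTCCCGGCTCTA-3'

The forward primer matches the template at positions 11–24.
The reverse primer's reverse complement is ACACCATCTTCCCGGCTCTA, which matches the template at positions 42–61.
The product is the template from position 11 through 61 (51 bp).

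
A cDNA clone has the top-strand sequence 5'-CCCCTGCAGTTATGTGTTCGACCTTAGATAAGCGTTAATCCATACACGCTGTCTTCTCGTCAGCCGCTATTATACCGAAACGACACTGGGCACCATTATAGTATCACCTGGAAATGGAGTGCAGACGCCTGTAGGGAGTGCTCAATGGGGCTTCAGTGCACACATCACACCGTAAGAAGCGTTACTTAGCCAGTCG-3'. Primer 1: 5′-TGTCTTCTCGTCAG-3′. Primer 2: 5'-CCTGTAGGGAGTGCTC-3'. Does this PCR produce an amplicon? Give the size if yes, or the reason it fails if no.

Primer 1 (TGTCTTCTCGTCAG) matches the top strand at positions 50–63 (3' end points downstream).
Primer 2 (CCTGTAGGGAGTGCTC) also matches the top strand directly, at positions 128–143 — its reverse complement GAGCACTCCCTACAGG is not present.
Both primers anneal to the bottom strand with 3' ends pointing the same way, so neither can prime synthesis back toward the other.

No product — both primers anneal to the same strand and extend in the same direction.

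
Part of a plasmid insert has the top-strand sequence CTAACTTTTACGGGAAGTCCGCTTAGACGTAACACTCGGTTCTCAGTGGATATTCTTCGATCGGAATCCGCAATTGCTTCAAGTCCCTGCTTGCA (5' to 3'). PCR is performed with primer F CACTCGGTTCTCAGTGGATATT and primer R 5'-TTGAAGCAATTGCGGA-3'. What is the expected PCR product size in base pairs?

50 bp

The forward primer matches the template at positions 33–54.
Taking the reverse complement of TTGAAGCAATTGCGGA gives TCCGCAATTGCTTCAA, found at positions 67–82 on the template; the primer anneals here to the top strand with its 3' end pointing upstream.
Amplicon spans positions 33–82: 50 bp.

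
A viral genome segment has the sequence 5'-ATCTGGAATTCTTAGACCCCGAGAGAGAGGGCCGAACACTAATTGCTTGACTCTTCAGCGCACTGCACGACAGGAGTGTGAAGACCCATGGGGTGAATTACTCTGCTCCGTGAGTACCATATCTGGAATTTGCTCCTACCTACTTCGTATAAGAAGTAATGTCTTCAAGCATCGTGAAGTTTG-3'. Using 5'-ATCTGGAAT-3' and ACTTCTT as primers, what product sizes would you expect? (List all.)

The forward primer ATCTGGAAT matches the top strand at positions 1–9, 121–129.
The reverse primer's reverse complement is AAGAAGT, matching at positions 151–157.
Each forward site pairs with the reverse site to give a product ending at position 157: sizes 157, 37 bp.

157 bp, 37 bp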